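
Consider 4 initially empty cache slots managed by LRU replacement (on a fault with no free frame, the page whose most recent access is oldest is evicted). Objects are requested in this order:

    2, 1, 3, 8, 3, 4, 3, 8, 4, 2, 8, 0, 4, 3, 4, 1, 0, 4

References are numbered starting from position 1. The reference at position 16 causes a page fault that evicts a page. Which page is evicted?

pos 1: 2: miss, frames (2)
pos 2: 1: miss, frames (2 1)
pos 3: 3: miss, frames (2 1 3)
pos 4: 8: miss, frames (2 1 3 8)
pos 5: 3: hit
pos 6: 4: miss, evict 2, frames (1 8 3 4)
pos 7: 3: hit
pos 8: 8: hit
pos 9: 4: hit
pos 10: 2: miss, evict 1, frames (3 8 4 2)
pos 11: 8: hit
pos 12: 0: miss, evict 3, frames (4 2 8 0)
pos 13: 4: hit
pos 14: 3: miss, evict 2, frames (8 0 4 3)
pos 15: 4: hit
pos 16: 1: miss, evict 8, frames (0 3 4 1)
At position 16, page 8 is evicted.

8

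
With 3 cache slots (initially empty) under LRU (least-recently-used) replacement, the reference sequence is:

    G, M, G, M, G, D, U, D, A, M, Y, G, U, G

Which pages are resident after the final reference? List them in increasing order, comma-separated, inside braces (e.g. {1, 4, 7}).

{G, U, Y}

G: fault, frames (G)
M: fault, frames (G M)
G: hit
M: hit
G: hit
D: fault, frames (M G D)
U: fault, evict M, frames (G D U)
D: hit
A: fault, evict G, frames (U D A)
M: fault, evict U, frames (D A M)
Y: fault, evict D, frames (A M Y)
G: fault, evict A, frames (M Y G)
U: fault, evict M, frames (Y G U)
G: hit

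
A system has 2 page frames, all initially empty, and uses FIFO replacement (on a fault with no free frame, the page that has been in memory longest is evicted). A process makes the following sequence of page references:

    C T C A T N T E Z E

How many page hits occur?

C -> fault, frames (C)
T -> fault, frames (C T)
C -> hit
A -> fault, evict C, frames (T A)
T -> hit
N -> fault, evict T, frames (A N)
T -> fault, evict A, frames (N T)
E -> fault, evict N, frames (T E)
Z -> fault, evict T, frames (E Z)
E -> hit
Hits: 3.

3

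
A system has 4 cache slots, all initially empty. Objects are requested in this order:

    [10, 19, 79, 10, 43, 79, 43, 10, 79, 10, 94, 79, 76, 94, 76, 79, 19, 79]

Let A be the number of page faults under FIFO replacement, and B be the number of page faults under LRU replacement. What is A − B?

1

Under FIFO: F F F . F . . . . . F . F . . . F F → 8 faults.
Under LRU: F F F . F . . . . . F . F . . . F . → 7 faults.
A − B = 8 − 7 = 1.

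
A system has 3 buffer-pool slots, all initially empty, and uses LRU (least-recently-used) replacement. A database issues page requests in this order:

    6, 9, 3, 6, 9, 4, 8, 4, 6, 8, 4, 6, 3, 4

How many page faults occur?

7

6 -> miss, frames {6}
9 -> miss, frames {6,9}
3 -> miss, frames {6,9,3}
6 -> hit
9 -> hit
4 -> miss, evict 3, frames {6,9,4}
8 -> miss, evict 6, frames {9,4,8}
4 -> hit
6 -> miss, evict 9, frames {8,4,6}
8 -> hit
4 -> hit
6 -> hit
3 -> miss, evict 8, frames {4,6,3}
4 -> hit
Page faults: 7.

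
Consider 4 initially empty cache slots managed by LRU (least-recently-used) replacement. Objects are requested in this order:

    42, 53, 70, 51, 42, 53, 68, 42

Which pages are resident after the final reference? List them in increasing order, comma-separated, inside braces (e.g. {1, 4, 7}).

{42, 51, 53, 68}

42: fault, frames (42)
53: fault, frames (42 53)
70: fault, frames (42 53 70)
51: fault, frames (42 53 70 51)
42: hit
53: hit
68: fault, evict 70, frames (51 42 53 68)
42: hit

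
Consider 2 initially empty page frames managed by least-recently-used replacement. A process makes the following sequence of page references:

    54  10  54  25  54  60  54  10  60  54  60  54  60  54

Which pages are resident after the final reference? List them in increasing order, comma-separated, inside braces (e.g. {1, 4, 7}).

{54, 60}

54 -> miss, frames (54)
10 -> miss, frames (54 10)
54 -> hit
25 -> miss, evict 10, frames (54 25)
54 -> hit
60 -> miss, evict 25, frames (54 60)
54 -> hit
10 -> miss, evict 60, frames (54 10)
60 -> miss, evict 54, frames (10 60)
54 -> miss, evict 10, frames (60 54)
60 -> hit
54 -> hit
60 -> hit
54 -> hit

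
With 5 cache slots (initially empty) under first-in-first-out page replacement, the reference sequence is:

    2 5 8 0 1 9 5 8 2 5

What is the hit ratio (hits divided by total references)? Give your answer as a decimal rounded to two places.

0.20

2 -> fault, frames [2]
5 -> fault, frames [2, 5]
8 -> fault, frames [2, 5, 8]
0 -> fault, frames [2, 5, 8, 0]
1 -> fault, frames [2, 5, 8, 0, 1]
9 -> fault, evict 2, frames [5, 8, 0, 1, 9]
5 -> hit
8 -> hit
2 -> fault, evict 5, frames [8, 0, 1, 9, 2]
5 -> fault, evict 8, frames [0, 1, 9, 2, 5]
Hits: 2 of 10 references → 2/10 = 0.2000.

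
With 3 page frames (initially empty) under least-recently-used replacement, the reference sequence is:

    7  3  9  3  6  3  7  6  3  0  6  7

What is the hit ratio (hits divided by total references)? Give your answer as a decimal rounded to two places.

0.42

7 -> miss, frames {7}
3 -> miss, frames {7,3}
9 -> miss, frames {7,3,9}
3 -> hit
6 -> miss, evict 7, frames {9,3,6}
3 -> hit
7 -> miss, evict 9, frames {6,3,7}
6 -> hit
3 -> hit
0 -> miss, evict 7, frames {6,3,0}
6 -> hit
7 -> miss, evict 3, frames {0,6,7}
Hits: 5 of 12 references → 5/12 = 0.4167.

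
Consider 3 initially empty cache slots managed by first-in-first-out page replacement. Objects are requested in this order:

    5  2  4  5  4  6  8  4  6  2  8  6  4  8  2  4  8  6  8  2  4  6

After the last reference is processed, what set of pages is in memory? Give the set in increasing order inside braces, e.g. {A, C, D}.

5 → fault, frames (5)
2 → fault, frames (5 2)
4 → fault, frames (5 2 4)
5 → hit
4 → hit
6 → fault, evict 5, frames (2 4 6)
8 → fault, evict 2, frames (4 6 8)
4 → hit
6 → hit
2 → fault, evict 4, frames (6 8 2)
8 → hit
6 → hit
4 → fault, evict 6, frames (8 2 4)
8 → hit
2 → hit
4 → hit
8 → hit
6 → fault, evict 8, frames (2 4 6)
8 → fault, evict 2, frames (4 6 8)
2 → fault, evict 4, frames (6 8 2)
4 → fault, evict 6, frames (8 2 4)
6 → fault, evict 8, frames (2 4 6)

{2, 4, 6}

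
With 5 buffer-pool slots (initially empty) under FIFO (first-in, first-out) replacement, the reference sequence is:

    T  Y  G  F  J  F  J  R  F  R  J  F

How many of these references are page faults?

6

T → miss, frames {T}
Y → miss, frames {T,Y}
G → miss, frames {T,Y,G}
F → miss, frames {T,Y,G,F}
J → miss, frames {T,Y,G,F,J}
F → hit
J → hit
R → miss, evict T, frames {Y,G,F,J,R}
F → hit
R → hit
J → hit
F → hit
Page faults: 6.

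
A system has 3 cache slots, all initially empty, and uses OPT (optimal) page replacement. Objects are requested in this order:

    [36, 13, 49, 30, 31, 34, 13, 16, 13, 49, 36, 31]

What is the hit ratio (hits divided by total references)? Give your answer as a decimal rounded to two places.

0.25

36 → miss, frames {36}
13 → miss, frames {36,13}
49 → miss, frames {36,13,49}
30 → miss, evict 36, frames {13,49,30}
31 → miss, evict 30, frames {13,49,31}
34 → miss, evict 31, frames {13,49,34}
13 → hit
16 → miss, evict 34, frames {13,49,16}
13 → hit
49 → hit
36 → miss, evict 16, frames {13,49,36}
31 → miss, evict 36, frames {13,49,31}
Hits: 3 of 12 references → 3/12 = 0.2500.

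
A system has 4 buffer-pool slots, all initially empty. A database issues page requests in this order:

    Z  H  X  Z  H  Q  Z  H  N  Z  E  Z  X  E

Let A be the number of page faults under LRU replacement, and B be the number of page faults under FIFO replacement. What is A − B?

Under LRU: F F F . . F . . F . F . F . → 7 faults.
Under FIFO: F F F . . F . . F F F . F . → 8 faults.
A − B = 7 − 8 = -1.

-1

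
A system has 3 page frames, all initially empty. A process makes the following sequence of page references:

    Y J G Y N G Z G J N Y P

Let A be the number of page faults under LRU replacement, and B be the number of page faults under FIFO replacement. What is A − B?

Under LRU: F F F . F . F . F F F F → 9 faults.
Under FIFO: F F F . F . F . F . F F → 8 faults.
A − B = 9 − 8 = 1.

1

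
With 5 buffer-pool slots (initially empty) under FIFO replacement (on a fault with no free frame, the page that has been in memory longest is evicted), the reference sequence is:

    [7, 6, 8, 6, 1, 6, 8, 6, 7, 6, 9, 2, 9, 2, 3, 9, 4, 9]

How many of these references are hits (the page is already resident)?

7 → fault, frames {7}
6 → fault, frames {7,6}
8 → fault, frames {7,6,8}
6 → hit
1 → fault, frames {7,6,8,1}
6 → hit
8 → hit
6 → hit
7 → hit
6 → hit
9 → fault, frames {7,6,8,1,9}
2 → fault, evict 7, frames {6,8,1,9,2}
9 → hit
2 → hit
3 → fault, evict 6, frames {8,1,9,2,3}
9 → hit
4 → fault, evict 8, frames {1,9,2,3,4}
9 → hit
Hits: 10.

10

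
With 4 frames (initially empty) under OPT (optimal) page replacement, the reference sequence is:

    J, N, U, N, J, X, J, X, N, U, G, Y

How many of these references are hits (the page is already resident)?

6

J -> fault, frames (J)
N -> fault, frames (J N)
U -> fault, frames (J N U)
N -> hit
J -> hit
X -> fault, frames (J N U X)
J -> hit
X -> hit
N -> hit
U -> hit
G -> fault, evict X, frames (J N U G)
Y -> fault, evict G, frames (J N U Y)
Hits: 6.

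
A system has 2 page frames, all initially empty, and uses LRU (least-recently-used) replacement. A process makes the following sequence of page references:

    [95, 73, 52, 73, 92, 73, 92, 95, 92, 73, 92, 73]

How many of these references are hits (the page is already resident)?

95 -> miss, frames [95]
73 -> miss, frames [95, 73]
52 -> miss, evict 95, frames [73, 52]
73 -> hit
92 -> miss, evict 52, frames [73, 92]
73 -> hit
92 -> hit
95 -> miss, evict 73, frames [92, 95]
92 -> hit
73 -> miss, evict 95, frames [92, 73]
92 -> hit
73 -> hit
Hits: 6.

6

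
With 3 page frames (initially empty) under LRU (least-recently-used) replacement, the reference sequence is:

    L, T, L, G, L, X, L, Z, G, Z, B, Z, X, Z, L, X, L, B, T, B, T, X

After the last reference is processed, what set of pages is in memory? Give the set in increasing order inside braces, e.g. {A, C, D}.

{B, T, X}

L → fault, frames [L]
T → fault, frames [L, T]
L → hit
G → fault, frames [T, L, G]
L → hit
X → fault, evict T, frames [G, L, X]
L → hit
Z → fault, evict G, frames [X, L, Z]
G → fault, evict X, frames [L, Z, G]
Z → hit
B → fault, evict L, frames [G, Z, B]
Z → hit
X → fault, evict G, frames [B, Z, X]
Z → hit
L → fault, evict B, frames [X, Z, L]
X → hit
L → hit
B → fault, evict Z, frames [X, L, B]
T → fault, evict X, frames [L, B, T]
B → hit
T → hit
X → fault, evict L, frames [B, T, X]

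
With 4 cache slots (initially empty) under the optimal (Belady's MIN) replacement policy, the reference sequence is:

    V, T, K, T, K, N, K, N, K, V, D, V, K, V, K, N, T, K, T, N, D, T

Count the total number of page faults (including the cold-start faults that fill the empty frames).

V: miss, frames {V}
T: miss, frames {V,T}
K: miss, frames {V,T,K}
T: hit
K: hit
N: miss, frames {V,T,K,N}
K: hit
N: hit
K: hit
V: hit
D: miss, evict T, frames {V,K,N,D}
V: hit
K: hit
V: hit
K: hit
N: hit
T: miss, evict V, frames {K,N,D,T}
K: hit
T: hit
N: hit
D: hit
T: hit
Page faults: 6.

6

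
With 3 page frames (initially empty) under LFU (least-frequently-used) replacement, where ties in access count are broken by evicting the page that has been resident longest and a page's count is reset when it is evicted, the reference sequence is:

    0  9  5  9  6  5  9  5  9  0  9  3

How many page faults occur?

0 -> miss, frames (0)
9 -> miss, frames (0 9)
5 -> miss, frames (0 9 5)
9 -> hit
6 -> miss, evict 0, frames (9 5 6)
5 -> hit
9 -> hit
5 -> hit
9 -> hit
0 -> miss, evict 6, frames (9 5 0)
9 -> hit
3 -> miss, evict 0, frames (9 5 3)
Page faults: 6.

6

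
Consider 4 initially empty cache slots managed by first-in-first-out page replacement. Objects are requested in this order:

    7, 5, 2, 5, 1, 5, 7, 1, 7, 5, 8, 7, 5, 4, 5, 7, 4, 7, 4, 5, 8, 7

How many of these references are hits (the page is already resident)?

7: miss, frames {7}
5: miss, frames {7,5}
2: miss, frames {7,5,2}
5: hit
1: miss, frames {7,5,2,1}
5: hit
7: hit
1: hit
7: hit
5: hit
8: miss, evict 7, frames {5,2,1,8}
7: miss, evict 5, frames {2,1,8,7}
5: miss, evict 2, frames {1,8,7,5}
4: miss, evict 1, frames {8,7,5,4}
5: hit
7: hit
4: hit
7: hit
4: hit
5: hit
8: hit
7: hit
Hits: 14.

14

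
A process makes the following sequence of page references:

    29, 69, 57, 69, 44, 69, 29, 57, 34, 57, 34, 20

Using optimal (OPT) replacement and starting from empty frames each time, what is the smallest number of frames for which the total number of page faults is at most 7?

f=1: 12 faults
f=2: 8 faults
f=3: 7 faults
f=4: 6 faults
f=5: 6 faults
f=6: 6 faults
Smallest f with faults ≤ 7 is 3.

3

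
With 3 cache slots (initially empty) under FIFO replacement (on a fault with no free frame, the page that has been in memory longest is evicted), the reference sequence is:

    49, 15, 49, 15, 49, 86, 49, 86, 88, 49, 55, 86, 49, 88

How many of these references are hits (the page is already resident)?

49 → fault, frames {49}
15 → fault, frames {49,15}
49 → hit
15 → hit
49 → hit
86 → fault, frames {49,15,86}
49 → hit
86 → hit
88 → fault, evict 49, frames {15,86,88}
49 → fault, evict 15, frames {86,88,49}
55 → fault, evict 86, frames {88,49,55}
86 → fault, evict 88, frames {49,55,86}
49 → hit
88 → fault, evict 49, frames {55,86,88}
Hits: 6.

6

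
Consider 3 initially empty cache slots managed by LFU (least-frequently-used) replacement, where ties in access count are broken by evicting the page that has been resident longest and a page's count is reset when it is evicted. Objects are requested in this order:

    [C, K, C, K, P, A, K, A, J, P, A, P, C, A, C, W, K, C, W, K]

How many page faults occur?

C: miss, frames (C)
K: miss, frames (C K)
C: hit
K: hit
P: miss, frames (C K P)
A: miss, evict P, frames (C K A)
K: hit
A: hit
J: miss, evict C, frames (K A J)
P: miss, evict J, frames (K A P)
A: hit
P: hit
C: miss, evict P, frames (K A C)
A: hit
C: hit
W: miss, evict C, frames (K A W)
K: hit
C: miss, evict W, frames (K A C)
W: miss, evict C, frames (K A W)
K: hit
Page faults: 10.

10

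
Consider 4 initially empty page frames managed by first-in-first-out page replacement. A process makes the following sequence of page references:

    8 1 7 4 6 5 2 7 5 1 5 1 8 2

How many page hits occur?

8: fault, frames {8}
1: fault, frames {8,1}
7: fault, frames {8,1,7}
4: fault, frames {8,1,7,4}
6: fault, evict 8, frames {1,7,4,6}
5: fault, evict 1, frames {7,4,6,5}
2: fault, evict 7, frames {4,6,5,2}
7: fault, evict 4, frames {6,5,2,7}
5: hit
1: fault, evict 6, frames {5,2,7,1}
5: hit
1: hit
8: fault, evict 5, frames {2,7,1,8}
2: hit
Hits: 4.

4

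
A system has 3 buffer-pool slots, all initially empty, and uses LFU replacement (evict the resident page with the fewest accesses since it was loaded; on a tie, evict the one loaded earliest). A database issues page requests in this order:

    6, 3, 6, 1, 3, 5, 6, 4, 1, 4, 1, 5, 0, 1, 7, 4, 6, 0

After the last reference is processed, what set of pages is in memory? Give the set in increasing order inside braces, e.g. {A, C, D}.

6 -> miss, frames {6}
3 -> miss, frames {6,3}
6 -> hit
1 -> miss, frames {6,3,1}
3 -> hit
5 -> miss, evict 1, frames {6,3,5}
6 -> hit
4 -> miss, evict 5, frames {6,3,4}
1 -> miss, evict 4, frames {6,3,1}
4 -> miss, evict 1, frames {6,3,4}
1 -> miss, evict 4, frames {6,3,1}
5 -> miss, evict 1, frames {6,3,5}
0 -> miss, evict 5, frames {6,3,0}
1 -> miss, evict 0, frames {6,3,1}
7 -> miss, evict 1, frames {6,3,7}
4 -> miss, evict 7, frames {6,3,4}
6 -> hit
0 -> miss, evict 4, frames {6,3,0}

{0, 3, 6}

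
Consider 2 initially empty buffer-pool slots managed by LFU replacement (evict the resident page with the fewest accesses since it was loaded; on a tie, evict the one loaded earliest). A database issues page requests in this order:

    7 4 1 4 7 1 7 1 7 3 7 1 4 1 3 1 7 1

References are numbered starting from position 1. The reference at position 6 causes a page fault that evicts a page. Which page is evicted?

7

pos 1: 7 -> miss, frames [7]
pos 2: 4 -> miss, frames [7, 4]
pos 3: 1 -> miss, evict 7, frames [4, 1]
pos 4: 4 -> hit
pos 5: 7 -> miss, evict 1, frames [4, 7]
pos 6: 1 -> miss, evict 7, frames [4, 1]
At position 6, page 7 is evicted.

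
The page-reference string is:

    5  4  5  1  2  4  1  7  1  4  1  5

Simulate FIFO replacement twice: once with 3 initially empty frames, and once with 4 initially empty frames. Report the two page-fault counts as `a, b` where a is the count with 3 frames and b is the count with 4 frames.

3 frames: F F . F F . . F . F F F → 8 faults.
4 frames: F F . F F . . F . . . F → 6 faults.
6 < 8: adding a frame reduced faults, as is typical.

8, 6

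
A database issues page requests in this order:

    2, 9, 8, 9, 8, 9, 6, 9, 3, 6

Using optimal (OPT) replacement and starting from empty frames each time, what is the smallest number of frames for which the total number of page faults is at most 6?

2

f=1: 10 faults
f=2: 5 faults
f=3: 5 faults
f=4: 5 faults
f=5: 5 faults
Smallest f with faults ≤ 6 is 2.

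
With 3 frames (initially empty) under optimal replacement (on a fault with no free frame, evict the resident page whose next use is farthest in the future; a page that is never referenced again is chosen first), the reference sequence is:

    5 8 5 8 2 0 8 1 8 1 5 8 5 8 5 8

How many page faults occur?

5

5 -> miss, frames [5]
8 -> miss, frames [5, 8]
5 -> hit
8 -> hit
2 -> miss, frames [5, 8, 2]
0 -> miss, evict 2, frames [5, 8, 0]
8 -> hit
1 -> miss, evict 0, frames [5, 8, 1]
8 -> hit
1 -> hit
5 -> hit
8 -> hit
5 -> hit
8 -> hit
5 -> hit
8 -> hit
Page faults: 5.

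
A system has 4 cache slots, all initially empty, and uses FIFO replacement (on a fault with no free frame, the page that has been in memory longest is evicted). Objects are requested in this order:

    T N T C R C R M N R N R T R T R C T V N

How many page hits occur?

T: fault, frames [T]
N: fault, frames [T, N]
T: hit
C: fault, frames [T, N, C]
R: fault, frames [T, N, C, R]
C: hit
R: hit
M: fault, evict T, frames [N, C, R, M]
N: hit
R: hit
N: hit
R: hit
T: fault, evict N, frames [C, R, M, T]
R: hit
T: hit
R: hit
C: hit
T: hit
V: fault, evict C, frames [R, M, T, V]
N: fault, evict R, frames [M, T, V, N]
Hits: 12.

12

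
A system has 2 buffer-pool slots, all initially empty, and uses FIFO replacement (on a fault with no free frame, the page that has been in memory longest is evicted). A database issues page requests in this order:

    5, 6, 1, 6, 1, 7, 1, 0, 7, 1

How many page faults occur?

5 -> miss, frames [5]
6 -> miss, frames [5, 6]
1 -> miss, evict 5, frames [6, 1]
6 -> hit
1 -> hit
7 -> miss, evict 6, frames [1, 7]
1 -> hit
0 -> miss, evict 1, frames [7, 0]
7 -> hit
1 -> miss, evict 7, frames [0, 1]
Page faults: 6.

6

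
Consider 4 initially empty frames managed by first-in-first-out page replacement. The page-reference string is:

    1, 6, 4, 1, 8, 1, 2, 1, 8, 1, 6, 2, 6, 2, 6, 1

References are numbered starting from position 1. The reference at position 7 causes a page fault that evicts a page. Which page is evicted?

1

pos 1: 1 → fault, frames (1)
pos 2: 6 → fault, frames (1 6)
pos 3: 4 → fault, frames (1 6 4)
pos 4: 1 → hit
pos 5: 8 → fault, frames (1 6 4 8)
pos 6: 1 → hit
pos 7: 2 → fault, evict 1, frames (6 4 8 2)
At position 7, page 1 is evicted.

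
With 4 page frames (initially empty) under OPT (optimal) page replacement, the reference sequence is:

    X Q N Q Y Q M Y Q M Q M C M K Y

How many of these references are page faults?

X → miss, frames (X)
Q → miss, frames (X Q)
N → miss, frames (X Q N)
Q → hit
Y → miss, frames (X Q N Y)
Q → hit
M → miss, evict N, frames (X Q Y M)
Y → hit
Q → hit
M → hit
Q → hit
M → hit
C → miss, evict Q, frames (X Y M C)
M → hit
K → miss, evict C, frames (X Y M K)
Y → hit
Page faults: 7.

7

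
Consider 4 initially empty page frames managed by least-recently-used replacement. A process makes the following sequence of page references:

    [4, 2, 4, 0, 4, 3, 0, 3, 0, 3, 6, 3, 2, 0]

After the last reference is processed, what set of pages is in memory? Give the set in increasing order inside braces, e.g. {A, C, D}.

4: miss, frames [4]
2: miss, frames [4, 2]
4: hit
0: miss, frames [2, 4, 0]
4: hit
3: miss, frames [2, 0, 4, 3]
0: hit
3: hit
0: hit
3: hit
6: miss, evict 2, frames [4, 0, 3, 6]
3: hit
2: miss, evict 4, frames [0, 6, 3, 2]
0: hit

{0, 2, 3, 6}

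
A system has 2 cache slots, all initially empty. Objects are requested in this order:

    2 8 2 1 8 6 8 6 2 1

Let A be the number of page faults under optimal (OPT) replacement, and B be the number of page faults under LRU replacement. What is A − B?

-1

Under OPT: F F . F . F . . F F → 6 faults.
Under LRU: F F . F F F . . F F → 7 faults.
A − B = 6 − 7 = -1.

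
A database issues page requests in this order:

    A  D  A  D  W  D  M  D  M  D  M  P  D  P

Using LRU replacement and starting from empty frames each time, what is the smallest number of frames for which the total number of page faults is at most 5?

3

f=1: 14 faults
f=2: 6 faults
f=3: 5 faults
f=4: 5 faults
f=5: 5 faults
Smallest f with faults ≤ 5 is 3.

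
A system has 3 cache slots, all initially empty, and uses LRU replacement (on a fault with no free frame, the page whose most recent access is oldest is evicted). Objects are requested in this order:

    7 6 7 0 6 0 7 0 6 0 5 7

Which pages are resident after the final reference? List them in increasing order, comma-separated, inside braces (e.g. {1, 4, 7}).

7: fault, frames (7)
6: fault, frames (7 6)
7: hit
0: fault, frames (6 7 0)
6: hit
0: hit
7: hit
0: hit
6: hit
0: hit
5: fault, evict 7, frames (6 0 5)
7: fault, evict 6, frames (0 5 7)

{0, 5, 7}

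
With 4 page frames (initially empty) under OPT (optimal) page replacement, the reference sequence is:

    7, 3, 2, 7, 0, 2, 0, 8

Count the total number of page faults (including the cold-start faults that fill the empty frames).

7 → miss, frames {7}
3 → miss, frames {7,3}
2 → miss, frames {7,3,2}
7 → hit
0 → miss, frames {7,3,2,0}
2 → hit
0 → hit
8 → miss, evict 0, frames {7,3,2,8}
Page faults: 5.

5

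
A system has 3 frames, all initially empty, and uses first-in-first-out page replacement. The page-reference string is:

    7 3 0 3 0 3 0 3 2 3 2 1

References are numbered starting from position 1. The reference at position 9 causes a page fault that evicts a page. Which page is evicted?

7

pos 1: 7 → fault, frames {7}
pos 2: 3 → fault, frames {7,3}
pos 3: 0 → fault, frames {7,3,0}
pos 4: 3 → hit
pos 5: 0 → hit
pos 6: 3 → hit
pos 7: 0 → hit
pos 8: 3 → hit
pos 9: 2 → fault, evict 7, frames {3,0,2}
At position 9, page 7 is evicted.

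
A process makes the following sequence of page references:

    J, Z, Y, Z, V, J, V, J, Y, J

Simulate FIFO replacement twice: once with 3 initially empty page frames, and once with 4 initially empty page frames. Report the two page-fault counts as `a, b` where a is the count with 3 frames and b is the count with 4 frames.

3 frames: F F F . F F . . . . → 5 faults.
4 frames: F F F . F . . . . . → 4 faults.
4 < 5: adding a frame reduced faults, as is typical.

5, 4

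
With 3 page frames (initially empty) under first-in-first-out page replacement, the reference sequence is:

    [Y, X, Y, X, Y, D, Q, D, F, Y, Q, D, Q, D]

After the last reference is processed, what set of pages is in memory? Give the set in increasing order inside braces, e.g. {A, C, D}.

Y → miss, frames (Y)
X → miss, frames (Y X)
Y → hit
X → hit
Y → hit
D → miss, frames (Y X D)
Q → miss, evict Y, frames (X D Q)
D → hit
F → miss, evict X, frames (D Q F)
Y → miss, evict D, frames (Q F Y)
Q → hit
D → miss, evict Q, frames (F Y D)
Q → miss, evict F, frames (Y D Q)
D → hit

{D, Q, Y}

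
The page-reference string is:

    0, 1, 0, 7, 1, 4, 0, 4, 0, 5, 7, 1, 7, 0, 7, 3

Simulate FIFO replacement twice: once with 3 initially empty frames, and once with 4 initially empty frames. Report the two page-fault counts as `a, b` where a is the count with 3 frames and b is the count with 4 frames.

3 frames: F F . F . F F . . F F F . F . F → 10 faults.
4 frames: F F . F . F . . . F . . . F . F → 7 faults.
7 < 10: adding a frame reduced faults, as is typical.

10, 7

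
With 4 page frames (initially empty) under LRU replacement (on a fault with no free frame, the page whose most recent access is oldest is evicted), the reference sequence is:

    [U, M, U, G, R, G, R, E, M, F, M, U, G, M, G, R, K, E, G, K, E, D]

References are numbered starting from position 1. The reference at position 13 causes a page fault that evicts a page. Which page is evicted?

E

pos 1: U -> miss, frames (U)
pos 2: M -> miss, frames (U M)
pos 3: U -> hit
pos 4: G -> miss, frames (M U G)
pos 5: R -> miss, frames (M U G R)
pos 6: G -> hit
pos 7: R -> hit
pos 8: E -> miss, evict M, frames (U G R E)
pos 9: M -> miss, evict U, frames (G R E M)
pos 10: F -> miss, evict G, frames (R E M F)
pos 11: M -> hit
pos 12: U -> miss, evict R, frames (E F M U)
pos 13: G -> miss, evict E, frames (F M U G)
At position 13, page E is evicted.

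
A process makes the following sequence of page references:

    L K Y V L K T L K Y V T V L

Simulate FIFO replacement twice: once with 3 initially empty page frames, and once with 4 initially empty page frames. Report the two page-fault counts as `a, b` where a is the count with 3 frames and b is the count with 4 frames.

3 frames: F F F F F F F . . F F . . F → 10 faults.
4 frames: F F F F . . F F F F F F . F → 11 faults.
11 > 10: adding a frame increased faults — Belady's anomaly.

10, 11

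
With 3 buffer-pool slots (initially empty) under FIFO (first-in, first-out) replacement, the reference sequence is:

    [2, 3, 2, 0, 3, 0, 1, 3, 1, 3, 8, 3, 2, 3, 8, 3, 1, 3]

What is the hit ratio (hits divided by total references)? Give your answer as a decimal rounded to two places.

2 -> miss, frames {2}
3 -> miss, frames {2,3}
2 -> hit
0 -> miss, frames {2,3,0}
3 -> hit
0 -> hit
1 -> miss, evict 2, frames {3,0,1}
3 -> hit
1 -> hit
3 -> hit
8 -> miss, evict 3, frames {0,1,8}
3 -> miss, evict 0, frames {1,8,3}
2 -> miss, evict 1, frames {8,3,2}
3 -> hit
8 -> hit
3 -> hit
1 -> miss, evict 8, frames {3,2,1}
3 -> hit
Hits: 10 of 18 references → 10/18 = 0.5556.

0.56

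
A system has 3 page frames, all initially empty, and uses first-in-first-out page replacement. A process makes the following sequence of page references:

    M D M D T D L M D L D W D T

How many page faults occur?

8

M: fault, frames (M)
D: fault, frames (M D)
M: hit
D: hit
T: fault, frames (M D T)
D: hit
L: fault, evict M, frames (D T L)
M: fault, evict D, frames (T L M)
D: fault, evict T, frames (L M D)
L: hit
D: hit
W: fault, evict L, frames (M D W)
D: hit
T: fault, evict M, frames (D W T)
Page faults: 8.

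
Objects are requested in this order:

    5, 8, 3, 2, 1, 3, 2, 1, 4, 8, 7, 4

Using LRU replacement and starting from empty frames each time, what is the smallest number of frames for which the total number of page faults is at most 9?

3

f=1: 12 faults
f=2: 12 faults
f=3: 8 faults
f=4: 8 faults
f=5: 7 faults
f=6: 7 faults
f=7: 7 faults
Smallest f with faults ≤ 9 is 3.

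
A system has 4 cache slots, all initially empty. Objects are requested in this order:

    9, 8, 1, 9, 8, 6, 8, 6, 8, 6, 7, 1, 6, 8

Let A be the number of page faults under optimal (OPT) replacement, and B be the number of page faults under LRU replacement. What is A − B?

-1

Under OPT: F F F . . F . . . . F . . . → 5 faults.
Under LRU: F F F . . F . . . . F F . . → 6 faults.
A − B = 5 − 6 = -1.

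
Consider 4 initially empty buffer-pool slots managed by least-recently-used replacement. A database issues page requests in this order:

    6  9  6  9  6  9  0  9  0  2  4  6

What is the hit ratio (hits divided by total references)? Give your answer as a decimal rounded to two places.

0.50

6: miss, frames [6]
9: miss, frames [6, 9]
6: hit
9: hit
6: hit
9: hit
0: miss, frames [6, 9, 0]
9: hit
0: hit
2: miss, frames [6, 9, 0, 2]
4: miss, evict 6, frames [9, 0, 2, 4]
6: miss, evict 9, frames [0, 2, 4, 6]
Hits: 6 of 12 references → 6/12 = 0.5000.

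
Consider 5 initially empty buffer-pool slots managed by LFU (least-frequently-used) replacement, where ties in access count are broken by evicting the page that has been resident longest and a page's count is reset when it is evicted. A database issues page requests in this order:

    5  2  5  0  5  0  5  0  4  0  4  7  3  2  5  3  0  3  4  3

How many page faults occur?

5 → miss, frames (5)
2 → miss, frames (5 2)
5 → hit
0 → miss, frames (5 2 0)
5 → hit
0 → hit
5 → hit
0 → hit
4 → miss, frames (5 2 0 4)
0 → hit
4 → hit
7 → miss, frames (5 2 0 4 7)
3 → miss, evict 2, frames (5 0 4 7 3)
2 → miss, evict 7, frames (5 0 4 3 2)
5 → hit
3 → hit
0 → hit
3 → hit
4 → hit
3 → hit
Page faults: 7.

7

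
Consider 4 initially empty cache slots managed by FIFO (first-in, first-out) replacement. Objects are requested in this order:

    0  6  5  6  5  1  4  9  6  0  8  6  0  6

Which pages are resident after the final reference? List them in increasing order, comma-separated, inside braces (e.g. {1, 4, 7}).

{0, 6, 8, 9}

0: fault, frames {0}
6: fault, frames {0,6}
5: fault, frames {0,6,5}
6: hit
5: hit
1: fault, frames {0,6,5,1}
4: fault, evict 0, frames {6,5,1,4}
9: fault, evict 6, frames {5,1,4,9}
6: fault, evict 5, frames {1,4,9,6}
0: fault, evict 1, frames {4,9,6,0}
8: fault, evict 4, frames {9,6,0,8}
6: hit
0: hit
6: hit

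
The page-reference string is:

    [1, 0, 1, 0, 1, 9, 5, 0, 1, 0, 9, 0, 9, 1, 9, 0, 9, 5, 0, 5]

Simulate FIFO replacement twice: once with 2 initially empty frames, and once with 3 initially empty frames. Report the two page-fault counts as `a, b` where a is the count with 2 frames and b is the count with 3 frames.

12, 8

2 frames: F F . . . F F F F . F F . F F F . F . . → 12 faults.
3 frames: F F . . . F F . F F F . . . . . . F . . → 8 faults.
8 < 12: adding a frame reduced faults, as is typical.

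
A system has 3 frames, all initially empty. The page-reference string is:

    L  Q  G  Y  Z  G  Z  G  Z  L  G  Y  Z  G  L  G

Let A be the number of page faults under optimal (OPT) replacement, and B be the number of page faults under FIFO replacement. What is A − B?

Under OPT: F F F F F . . . . . . F . . F . → 7 faults.
Under FIFO: F F F F F . . . . F F F F . F F → 11 faults.
A − B = 7 − 11 = -4.

-4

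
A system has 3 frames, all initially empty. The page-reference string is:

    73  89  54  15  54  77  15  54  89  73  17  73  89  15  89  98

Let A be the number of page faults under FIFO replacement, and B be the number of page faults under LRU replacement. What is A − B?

1

Under FIFO: F F F F . F . . F F F . . F F F → 11 faults.
Under LRU: F F F F . F . . F F F . . F . F → 10 faults.
A − B = 11 − 10 = 1.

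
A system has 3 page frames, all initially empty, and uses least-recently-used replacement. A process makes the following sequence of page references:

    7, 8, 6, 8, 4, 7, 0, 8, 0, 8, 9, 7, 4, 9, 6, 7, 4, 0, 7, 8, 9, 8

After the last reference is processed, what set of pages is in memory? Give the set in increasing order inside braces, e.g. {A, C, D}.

7 -> fault, frames {7}
8 -> fault, frames {7,8}
6 -> fault, frames {7,8,6}
8 -> hit
4 -> fault, evict 7, frames {6,8,4}
7 -> fault, evict 6, frames {8,4,7}
0 -> fault, evict 8, frames {4,7,0}
8 -> fault, evict 4, frames {7,0,8}
0 -> hit
8 -> hit
9 -> fault, evict 7, frames {0,8,9}
7 -> fault, evict 0, frames {8,9,7}
4 -> fault, evict 8, frames {9,7,4}
9 -> hit
6 -> fault, evict 7, frames {4,9,6}
7 -> fault, evict 4, frames {9,6,7}
4 -> fault, evict 9, frames {6,7,4}
0 -> fault, evict 6, frames {7,4,0}
7 -> hit
8 -> fault, evict 4, frames {0,7,8}
9 -> fault, evict 0, frames {7,8,9}
8 -> hit

{7, 8, 9}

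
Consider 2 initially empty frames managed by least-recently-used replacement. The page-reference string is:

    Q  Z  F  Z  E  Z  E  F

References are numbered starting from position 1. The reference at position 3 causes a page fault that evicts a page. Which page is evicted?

Q

pos 1: Q -> fault, frames [Q]
pos 2: Z -> fault, frames [Q, Z]
pos 3: F -> fault, evict Q, frames [Z, F]
At position 3, page Q is evicted.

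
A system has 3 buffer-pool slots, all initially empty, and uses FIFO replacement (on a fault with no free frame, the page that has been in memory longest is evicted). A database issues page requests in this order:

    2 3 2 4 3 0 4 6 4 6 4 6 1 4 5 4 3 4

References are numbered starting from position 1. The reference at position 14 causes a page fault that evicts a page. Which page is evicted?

pos 1: 2: fault, frames (2)
pos 2: 3: fault, frames (2 3)
pos 3: 2: hit
pos 4: 4: fault, frames (2 3 4)
pos 5: 3: hit
pos 6: 0: fault, evict 2, frames (3 4 0)
pos 7: 4: hit
pos 8: 6: fault, evict 3, frames (4 0 6)
pos 9: 4: hit
pos 10: 6: hit
pos 11: 4: hit
pos 12: 6: hit
pos 13: 1: fault, evict 4, frames (0 6 1)
pos 14: 4: fault, evict 0, frames (6 1 4)
At position 14, page 0 is evicted.

0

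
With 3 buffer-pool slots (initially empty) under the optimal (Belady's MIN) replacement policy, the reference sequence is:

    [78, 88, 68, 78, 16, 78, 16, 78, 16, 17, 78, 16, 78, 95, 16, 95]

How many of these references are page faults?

78 -> miss, frames (78)
88 -> miss, frames (78 88)
68 -> miss, frames (78 88 68)
78 -> hit
16 -> miss, evict 68, frames (78 88 16)
78 -> hit
16 -> hit
78 -> hit
16 -> hit
17 -> miss, evict 88, frames (78 16 17)
78 -> hit
16 -> hit
78 -> hit
95 -> miss, evict 17, frames (78 16 95)
16 -> hit
95 -> hit
Page faults: 6.

6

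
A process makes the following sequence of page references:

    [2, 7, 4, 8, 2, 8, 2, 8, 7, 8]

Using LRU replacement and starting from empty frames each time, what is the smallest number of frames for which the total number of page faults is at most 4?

4

f=1: 10 faults
f=2: 6 faults
f=3: 6 faults
f=4: 4 faults
Smallest f with faults ≤ 4 is 4.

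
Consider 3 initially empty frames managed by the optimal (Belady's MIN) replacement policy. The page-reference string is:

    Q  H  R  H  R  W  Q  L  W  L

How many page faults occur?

Q → miss, frames {Q}
H → miss, frames {Q,H}
R → miss, frames {Q,H,R}
H → hit
R → hit
W → miss, evict R, frames {Q,H,W}
Q → hit
L → miss, evict H, frames {Q,W,L}
W → hit
L → hit
Page faults: 5.

5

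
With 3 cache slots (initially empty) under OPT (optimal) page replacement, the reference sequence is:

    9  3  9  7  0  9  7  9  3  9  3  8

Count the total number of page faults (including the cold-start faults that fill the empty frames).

9 -> miss, frames [9]
3 -> miss, frames [9, 3]
9 -> hit
7 -> miss, frames [9, 3, 7]
0 -> miss, evict 3, frames [9, 7, 0]
9 -> hit
7 -> hit
9 -> hit
3 -> miss, evict 0, frames [9, 7, 3]
9 -> hit
3 -> hit
8 -> miss, evict 3, frames [9, 7, 8]
Page faults: 6.

6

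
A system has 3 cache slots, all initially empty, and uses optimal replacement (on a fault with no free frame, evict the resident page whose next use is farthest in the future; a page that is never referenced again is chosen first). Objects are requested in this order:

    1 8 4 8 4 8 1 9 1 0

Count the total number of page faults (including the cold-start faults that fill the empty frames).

1: miss, frames [1]
8: miss, frames [1, 8]
4: miss, frames [1, 8, 4]
8: hit
4: hit
8: hit
1: hit
9: miss, evict 4, frames [1, 8, 9]
1: hit
0: miss, evict 9, frames [1, 8, 0]
Page faults: 5.

5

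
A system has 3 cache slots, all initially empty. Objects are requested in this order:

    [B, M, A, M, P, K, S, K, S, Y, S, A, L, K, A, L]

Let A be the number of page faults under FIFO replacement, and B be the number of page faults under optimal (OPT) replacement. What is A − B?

1

Under FIFO: F F F . F F F . . F . F F F . . → 10 faults.
Under OPT: F F F . F F F . . F . . F F . . → 9 faults.
A − B = 10 − 9 = 1.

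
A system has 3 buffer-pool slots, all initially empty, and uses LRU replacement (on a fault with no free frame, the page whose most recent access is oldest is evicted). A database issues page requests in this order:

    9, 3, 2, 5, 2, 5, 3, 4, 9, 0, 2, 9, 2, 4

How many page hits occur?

9: fault, frames (9)
3: fault, frames (9 3)
2: fault, frames (9 3 2)
5: fault, evict 9, frames (3 2 5)
2: hit
5: hit
3: hit
4: fault, evict 2, frames (5 3 4)
9: fault, evict 5, frames (3 4 9)
0: fault, evict 3, frames (4 9 0)
2: fault, evict 4, frames (9 0 2)
9: hit
2: hit
4: fault, evict 0, frames (9 2 4)
Hits: 5.

5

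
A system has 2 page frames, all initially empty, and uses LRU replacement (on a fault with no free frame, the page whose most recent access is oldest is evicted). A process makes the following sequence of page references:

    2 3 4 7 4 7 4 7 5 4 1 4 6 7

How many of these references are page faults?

9

2: fault, frames (2)
3: fault, frames (2 3)
4: fault, evict 2, frames (3 4)
7: fault, evict 3, frames (4 7)
4: hit
7: hit
4: hit
7: hit
5: fault, evict 4, frames (7 5)
4: fault, evict 7, frames (5 4)
1: fault, evict 5, frames (4 1)
4: hit
6: fault, evict 1, frames (4 6)
7: fault, evict 4, frames (6 7)
Page faults: 9.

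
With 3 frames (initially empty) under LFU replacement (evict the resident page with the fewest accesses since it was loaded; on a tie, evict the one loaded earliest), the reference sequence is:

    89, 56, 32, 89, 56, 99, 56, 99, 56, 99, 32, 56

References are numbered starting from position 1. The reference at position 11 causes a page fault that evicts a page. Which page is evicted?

89

pos 1: 89 -> miss, frames {89}
pos 2: 56 -> miss, frames {89,56}
pos 3: 32 -> miss, frames {89,56,32}
pos 4: 89 -> hit
pos 5: 56 -> hit
pos 6: 99 -> miss, evict 32, frames {89,56,99}
pos 7: 56 -> hit
pos 8: 99 -> hit
pos 9: 56 -> hit
pos 10: 99 -> hit
pos 11: 32 -> miss, evict 89, frames {56,99,32}
At position 11, page 89 is evicted.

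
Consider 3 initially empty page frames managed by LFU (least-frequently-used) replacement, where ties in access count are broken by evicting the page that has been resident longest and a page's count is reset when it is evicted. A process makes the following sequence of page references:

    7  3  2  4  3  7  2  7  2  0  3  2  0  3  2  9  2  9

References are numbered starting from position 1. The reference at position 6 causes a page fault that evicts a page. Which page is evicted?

2

pos 1: 7: fault, frames (7)
pos 2: 3: fault, frames (7 3)
pos 3: 2: fault, frames (7 3 2)
pos 4: 4: fault, evict 7, frames (3 2 4)
pos 5: 3: hit
pos 6: 7: fault, evict 2, frames (3 4 7)
At position 6, page 2 is evicted.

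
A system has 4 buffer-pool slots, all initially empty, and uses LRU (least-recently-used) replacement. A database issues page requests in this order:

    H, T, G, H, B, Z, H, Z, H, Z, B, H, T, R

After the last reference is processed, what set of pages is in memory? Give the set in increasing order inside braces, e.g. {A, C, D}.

H: fault, frames (H)
T: fault, frames (H T)
G: fault, frames (H T G)
H: hit
B: fault, frames (T G H B)
Z: fault, evict T, frames (G H B Z)
H: hit
Z: hit
H: hit
Z: hit
B: hit
H: hit
T: fault, evict G, frames (Z B H T)
R: fault, evict Z, frames (B H T R)

{B, H, R, T}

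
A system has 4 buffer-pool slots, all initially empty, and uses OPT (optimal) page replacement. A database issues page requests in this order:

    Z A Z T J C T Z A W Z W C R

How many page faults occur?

7

Z -> miss, frames [Z]
A -> miss, frames [Z, A]
Z -> hit
T -> miss, frames [Z, A, T]
J -> miss, frames [Z, A, T, J]
C -> miss, evict J, frames [Z, A, T, C]
T -> hit
Z -> hit
A -> hit
W -> miss, evict T, frames [Z, A, C, W]
Z -> hit
W -> hit
C -> hit
R -> miss, evict W, frames [Z, A, C, R]
Page faults: 7.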